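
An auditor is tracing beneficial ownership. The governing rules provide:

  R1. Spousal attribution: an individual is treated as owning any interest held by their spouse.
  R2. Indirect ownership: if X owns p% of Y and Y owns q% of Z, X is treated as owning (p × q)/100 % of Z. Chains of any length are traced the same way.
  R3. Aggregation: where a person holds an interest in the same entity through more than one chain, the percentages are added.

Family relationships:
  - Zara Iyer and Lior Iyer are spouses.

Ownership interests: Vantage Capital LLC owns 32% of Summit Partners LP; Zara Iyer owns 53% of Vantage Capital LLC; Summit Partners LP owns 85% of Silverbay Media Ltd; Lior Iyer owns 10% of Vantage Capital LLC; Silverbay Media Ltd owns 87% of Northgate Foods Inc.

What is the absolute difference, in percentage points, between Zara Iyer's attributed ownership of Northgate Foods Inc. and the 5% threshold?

9.90832

By spousal attribution (R1), Zara Iyer is treated as also owning Lior Iyer's interest in Vantage Capital LLC, giving 53% + 10% = 63%.
Chain via Vantage Capital LLC → Summit Partners LP → Silverbay Media Ltd (R2): 63% × 32% × 85% × 87% = 14.90832% of Northgate Foods Inc.
14.90832% exceeds the 5% threshold by 9.90832 percentage points.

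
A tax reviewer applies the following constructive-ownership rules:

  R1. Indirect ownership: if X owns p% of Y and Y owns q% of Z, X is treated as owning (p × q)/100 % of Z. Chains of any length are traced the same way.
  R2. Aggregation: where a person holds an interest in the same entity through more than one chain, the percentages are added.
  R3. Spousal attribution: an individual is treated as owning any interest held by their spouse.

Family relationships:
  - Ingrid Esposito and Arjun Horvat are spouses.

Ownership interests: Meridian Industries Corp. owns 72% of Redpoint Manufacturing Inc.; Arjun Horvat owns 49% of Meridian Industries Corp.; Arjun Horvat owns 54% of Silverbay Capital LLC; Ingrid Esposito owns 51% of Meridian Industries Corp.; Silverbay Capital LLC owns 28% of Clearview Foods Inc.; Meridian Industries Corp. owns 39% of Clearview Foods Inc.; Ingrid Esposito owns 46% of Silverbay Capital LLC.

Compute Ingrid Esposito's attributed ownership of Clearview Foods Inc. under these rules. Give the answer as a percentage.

67%

By spousal attribution (R3), Ingrid Esposito is treated as also owning Arjun Horvat's interest in Meridian Industries Corp, giving 51% + 49% = 100%.
By spousal attribution (R3), Ingrid Esposito is treated as also owning Arjun Horvat's interest in Silverbay Capital LLC, giving 46% + 54% = 100%.
Chain via Meridian Industries Corp. (R1): 100% × 39% = 39% of Clearview Foods Inc.
Chain via Silverbay Capital LLC (R1): 100% × 28% = 28% of Clearview Foods Inc.
Aggregating (R2): 39% + 28% = 67%.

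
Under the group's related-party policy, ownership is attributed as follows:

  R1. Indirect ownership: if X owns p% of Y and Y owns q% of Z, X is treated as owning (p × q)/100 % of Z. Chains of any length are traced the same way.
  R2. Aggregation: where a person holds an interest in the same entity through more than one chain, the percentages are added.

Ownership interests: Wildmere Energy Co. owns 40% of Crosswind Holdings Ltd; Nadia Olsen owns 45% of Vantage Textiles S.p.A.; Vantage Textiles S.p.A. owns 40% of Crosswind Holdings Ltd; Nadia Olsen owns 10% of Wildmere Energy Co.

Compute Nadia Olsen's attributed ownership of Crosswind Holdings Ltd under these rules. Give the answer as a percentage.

22%

Chain via Vantage Textiles S.p.A. (R1): 45% × 40% = 18% of Crosswind Holdings Ltd.
Chain via Wildmere Energy Co. (R1): 10% × 40% = 4% of Crosswind Holdings Ltd.
Aggregating (R2): 18% + 4% = 22%.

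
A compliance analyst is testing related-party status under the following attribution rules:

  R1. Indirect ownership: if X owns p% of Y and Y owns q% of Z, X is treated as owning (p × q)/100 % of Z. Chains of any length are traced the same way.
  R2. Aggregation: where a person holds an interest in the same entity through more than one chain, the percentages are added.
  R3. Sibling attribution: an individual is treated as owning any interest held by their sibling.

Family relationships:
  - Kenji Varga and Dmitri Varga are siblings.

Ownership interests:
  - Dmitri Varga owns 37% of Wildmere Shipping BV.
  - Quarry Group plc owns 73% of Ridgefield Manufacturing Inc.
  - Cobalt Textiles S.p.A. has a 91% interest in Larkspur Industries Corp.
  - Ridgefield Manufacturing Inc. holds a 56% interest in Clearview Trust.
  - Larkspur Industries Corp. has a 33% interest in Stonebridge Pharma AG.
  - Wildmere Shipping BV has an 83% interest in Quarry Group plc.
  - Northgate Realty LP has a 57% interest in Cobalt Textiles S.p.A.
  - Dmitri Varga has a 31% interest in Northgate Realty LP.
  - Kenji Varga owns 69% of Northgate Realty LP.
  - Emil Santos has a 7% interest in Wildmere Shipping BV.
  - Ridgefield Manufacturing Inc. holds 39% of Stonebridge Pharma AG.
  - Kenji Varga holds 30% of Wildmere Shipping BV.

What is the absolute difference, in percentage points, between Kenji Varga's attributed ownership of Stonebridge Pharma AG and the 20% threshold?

12.949267

By sibling attribution (R3), Kenji Varga is treated as also owning Dmitri Varga's interest in Northgate Realty LP, giving 69% + 31% = 100%.
By sibling attribution (R3), Kenji Varga is treated as also owning Dmitri Varga's interest in Wildmere Shipping BV, giving 30% + 37% = 67%.
Chain via Northgate Realty LP → Cobalt Textiles S.p.A. → Larkspur Industries Corp. (R1): 100% × 57% × 91% × 33% = 17.1171% of Stonebridge Pharma AG.
Chain via Wildmere Shipping BV → Quarry Group plc → Ridgefield Manufacturing Inc. (R1): 67% × 83% × 73% × 39% = 15.832167% of Stonebridge Pharma AG.
Aggregating (R2): 17.1171% + 15.832167% = 32.949267%.
32.949267% exceeds the 20% threshold by 12.949267 percentage points.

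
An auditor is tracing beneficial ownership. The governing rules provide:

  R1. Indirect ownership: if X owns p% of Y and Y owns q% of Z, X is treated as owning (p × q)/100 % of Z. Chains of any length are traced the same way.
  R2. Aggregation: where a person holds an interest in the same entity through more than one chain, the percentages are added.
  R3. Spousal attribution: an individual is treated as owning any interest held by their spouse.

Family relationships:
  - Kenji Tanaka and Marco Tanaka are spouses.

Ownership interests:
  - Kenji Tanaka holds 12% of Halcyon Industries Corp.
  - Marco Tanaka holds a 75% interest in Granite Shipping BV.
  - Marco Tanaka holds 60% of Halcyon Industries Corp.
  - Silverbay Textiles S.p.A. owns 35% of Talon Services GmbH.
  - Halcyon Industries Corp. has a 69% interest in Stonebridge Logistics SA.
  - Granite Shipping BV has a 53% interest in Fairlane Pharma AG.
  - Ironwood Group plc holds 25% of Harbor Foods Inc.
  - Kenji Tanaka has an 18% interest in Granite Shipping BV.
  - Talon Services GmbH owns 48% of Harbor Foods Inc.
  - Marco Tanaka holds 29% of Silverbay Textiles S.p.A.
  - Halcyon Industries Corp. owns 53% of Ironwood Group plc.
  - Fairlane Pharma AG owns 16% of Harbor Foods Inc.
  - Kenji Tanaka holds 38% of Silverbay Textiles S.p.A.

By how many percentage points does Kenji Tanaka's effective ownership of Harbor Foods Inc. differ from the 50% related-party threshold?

21.3176

By spousal attribution (R3), Kenji Tanaka is treated as also owning Marco Tanaka's interest in Halcyon Industries Corp, giving 12% + 60% = 72%.
By spousal attribution (R3), Kenji Tanaka is treated as also owning Marco Tanaka's interest in Granite Shipping BV, giving 18% + 75% = 93%.
By spousal attribution (R3), Kenji Tanaka is treated as also owning Marco Tanaka's interest in Silverbay Textiles S.p.A, giving 38% + 29% = 67%.
Chain via Halcyon Industries Corp. → Ironwood Group plc (R1): 72% × 53% × 25% = 9.54% of Harbor Foods Inc.
Chain via Granite Shipping BV → Fairlane Pharma AG (R1): 93% × 53% × 16% = 7.8864% of Harbor Foods Inc.
Chain via Silverbay Textiles S.p.A. → Talon Services GmbH (R1): 67% × 35% × 48% = 11.256% of Harbor Foods Inc.
Aggregating (R2): 9.54% + 7.8864% + 11.256% = 28.6824%.
28.6824% falls short of the 50% threshold by 21.3176 percentage points.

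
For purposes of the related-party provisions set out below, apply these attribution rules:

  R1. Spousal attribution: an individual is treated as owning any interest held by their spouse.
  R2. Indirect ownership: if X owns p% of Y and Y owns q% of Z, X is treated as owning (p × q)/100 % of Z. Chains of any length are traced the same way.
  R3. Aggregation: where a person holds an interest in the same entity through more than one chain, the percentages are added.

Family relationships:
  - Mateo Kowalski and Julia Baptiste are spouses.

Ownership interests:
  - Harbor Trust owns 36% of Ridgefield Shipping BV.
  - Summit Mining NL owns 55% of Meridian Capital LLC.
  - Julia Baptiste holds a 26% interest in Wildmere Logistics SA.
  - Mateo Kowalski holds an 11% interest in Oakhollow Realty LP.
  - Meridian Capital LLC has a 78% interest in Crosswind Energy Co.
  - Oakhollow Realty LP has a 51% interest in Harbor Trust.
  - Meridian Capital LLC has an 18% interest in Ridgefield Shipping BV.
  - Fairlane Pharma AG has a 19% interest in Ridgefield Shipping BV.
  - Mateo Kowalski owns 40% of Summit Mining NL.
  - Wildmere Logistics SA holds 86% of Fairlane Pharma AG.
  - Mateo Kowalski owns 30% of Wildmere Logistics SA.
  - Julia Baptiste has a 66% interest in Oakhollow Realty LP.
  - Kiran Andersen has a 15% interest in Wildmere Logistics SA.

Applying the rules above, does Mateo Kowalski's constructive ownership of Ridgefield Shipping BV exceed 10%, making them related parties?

Yes

By spousal attribution (R1), Mateo Kowalski is treated as also owning Julia Baptiste's interest in Wildmere Logistics SA, giving 30% + 26% = 56%.
By spousal attribution (R1), Mateo Kowalski is treated as also owning Julia Baptiste's interest in Oakhollow Realty LP, giving 11% + 66% = 77%.
Chain via Summit Mining NL → Meridian Capital LLC (R2): 40% × 55% × 18% = 3.96% of Ridgefield Shipping BV.
Chain via Wildmere Logistics SA → Fairlane Pharma AG (R2): 56% × 86% × 19% = 9.1504% of Ridgefield Shipping BV.
Chain via Oakhollow Realty LP → Harbor Trust (R2): 77% × 51% × 36% = 14.1372% of Ridgefield Shipping BV.
Aggregating (R3): 3.96% + 9.1504% + 14.1372% = 27.2476%.
27.2476% exceeds the 10% threshold, so Mateo is a related party to Ridgefield Shipping BV.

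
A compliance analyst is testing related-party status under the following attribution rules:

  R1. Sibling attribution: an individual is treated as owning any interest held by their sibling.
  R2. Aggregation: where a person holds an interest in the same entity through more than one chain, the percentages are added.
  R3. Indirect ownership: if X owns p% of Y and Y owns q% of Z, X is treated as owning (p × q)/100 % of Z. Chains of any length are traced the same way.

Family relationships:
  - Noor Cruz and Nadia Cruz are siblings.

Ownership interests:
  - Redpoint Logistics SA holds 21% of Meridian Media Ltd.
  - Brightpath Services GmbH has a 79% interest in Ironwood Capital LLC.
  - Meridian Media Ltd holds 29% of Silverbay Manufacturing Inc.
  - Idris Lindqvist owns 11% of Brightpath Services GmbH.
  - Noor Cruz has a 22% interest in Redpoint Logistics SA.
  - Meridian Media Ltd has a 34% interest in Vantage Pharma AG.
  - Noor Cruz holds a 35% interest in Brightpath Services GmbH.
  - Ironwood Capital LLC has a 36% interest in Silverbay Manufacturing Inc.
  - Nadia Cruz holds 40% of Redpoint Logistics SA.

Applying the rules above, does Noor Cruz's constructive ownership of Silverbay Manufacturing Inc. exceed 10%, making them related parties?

Yes

By sibling attribution (R1), Noor Cruz is treated as also owning Nadia Cruz's interest in Redpoint Logistics SA, giving 22% + 40% = 62%.
Chain via Brightpath Services GmbH → Ironwood Capital LLC (R3): 35% × 79% × 36% = 9.954% of Silverbay Manufacturing Inc.
Chain via Redpoint Logistics SA → Meridian Media Ltd (R3): 62% × 21% × 29% = 3.7758% of Silverbay Manufacturing Inc.
Aggregating (R2): 9.954% + 3.7758% = 13.7298%.
13.7298% exceeds the 10% threshold, so Noor is a related party to Silverbay Manufacturing Inc.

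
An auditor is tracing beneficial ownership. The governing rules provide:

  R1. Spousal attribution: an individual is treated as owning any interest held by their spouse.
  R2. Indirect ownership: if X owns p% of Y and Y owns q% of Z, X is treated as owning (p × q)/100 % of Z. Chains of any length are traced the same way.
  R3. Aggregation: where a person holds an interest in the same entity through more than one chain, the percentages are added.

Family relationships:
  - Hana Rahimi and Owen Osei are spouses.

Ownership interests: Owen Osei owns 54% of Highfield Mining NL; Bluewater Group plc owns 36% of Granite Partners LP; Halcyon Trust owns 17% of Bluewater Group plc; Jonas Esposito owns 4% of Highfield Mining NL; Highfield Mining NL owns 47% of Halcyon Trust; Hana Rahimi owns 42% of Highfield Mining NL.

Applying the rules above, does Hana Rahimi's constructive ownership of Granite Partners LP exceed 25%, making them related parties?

By spousal attribution (R1), Hana Rahimi is treated as also owning Owen Osei's interest in Highfield Mining NL, giving 42% + 54% = 96%.
Chain via Highfield Mining NL → Halcyon Trust → Bluewater Group plc (R2): 96% × 47% × 17% × 36% = 2.761344% of Granite Partners LP.
2.761344% does not exceed the 25% threshold, so Hana is not a related party to Granite Partners LP.

No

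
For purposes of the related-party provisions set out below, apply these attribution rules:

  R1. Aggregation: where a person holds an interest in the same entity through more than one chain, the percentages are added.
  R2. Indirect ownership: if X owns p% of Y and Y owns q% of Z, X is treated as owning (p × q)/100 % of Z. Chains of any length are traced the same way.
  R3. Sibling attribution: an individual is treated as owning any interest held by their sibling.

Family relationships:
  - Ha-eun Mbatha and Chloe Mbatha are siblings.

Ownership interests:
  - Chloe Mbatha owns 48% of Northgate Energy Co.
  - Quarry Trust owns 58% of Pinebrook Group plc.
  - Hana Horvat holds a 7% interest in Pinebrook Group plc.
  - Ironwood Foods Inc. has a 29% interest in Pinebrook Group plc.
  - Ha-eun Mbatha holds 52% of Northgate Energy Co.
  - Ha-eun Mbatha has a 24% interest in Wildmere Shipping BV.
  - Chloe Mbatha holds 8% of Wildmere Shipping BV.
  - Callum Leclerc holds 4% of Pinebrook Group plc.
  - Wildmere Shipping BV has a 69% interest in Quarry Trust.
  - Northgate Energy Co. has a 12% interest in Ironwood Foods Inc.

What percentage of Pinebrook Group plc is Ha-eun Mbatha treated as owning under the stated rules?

By sibling attribution (R3), Ha-eun Mbatha is treated as also owning Chloe Mbatha's interest in Wildmere Shipping BV, giving 24% + 8% = 32%.
By sibling attribution (R3), Ha-eun Mbatha is treated as also owning Chloe Mbatha's interest in Northgate Energy Co, giving 52% + 48% = 100%.
Chain via Wildmere Shipping BV → Quarry Trust (R2): 32% × 69% × 58% = 12.8064% of Pinebrook Group plc.
Chain via Northgate Energy Co. → Ironwood Foods Inc. (R2): 100% × 12% × 29% = 3.48% of Pinebrook Group plc.
Aggregating (R1): 12.8064% + 3.48% = 16.2864%.

16.2864%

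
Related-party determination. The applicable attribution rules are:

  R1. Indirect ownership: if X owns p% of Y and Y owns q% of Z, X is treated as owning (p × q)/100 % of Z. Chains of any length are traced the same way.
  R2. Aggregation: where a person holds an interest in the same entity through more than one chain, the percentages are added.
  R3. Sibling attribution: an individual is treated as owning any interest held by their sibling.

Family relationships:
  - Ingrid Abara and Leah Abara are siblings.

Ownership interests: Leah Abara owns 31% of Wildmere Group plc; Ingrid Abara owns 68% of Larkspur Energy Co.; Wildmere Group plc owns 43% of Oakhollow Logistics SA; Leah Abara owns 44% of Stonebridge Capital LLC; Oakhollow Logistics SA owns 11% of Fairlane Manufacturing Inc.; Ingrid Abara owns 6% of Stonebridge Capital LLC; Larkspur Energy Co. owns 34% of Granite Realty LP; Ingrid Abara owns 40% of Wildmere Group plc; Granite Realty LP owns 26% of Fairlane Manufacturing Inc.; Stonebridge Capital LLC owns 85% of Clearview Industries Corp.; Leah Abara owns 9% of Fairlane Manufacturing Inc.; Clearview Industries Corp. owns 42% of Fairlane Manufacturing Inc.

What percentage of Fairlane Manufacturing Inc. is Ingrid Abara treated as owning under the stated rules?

By sibling attribution (R3), Ingrid Abara is treated as also owning Leah Abara's interest in Stonebridge Capital LLC, giving 6% + 44% = 50%.
By sibling attribution (R3), Ingrid Abara is treated as also owning Leah Abara's interest in Wildmere Group plc, giving 40% + 31% = 71%.
By sibling attribution (R3), Ingrid Abara is treated as owning Leah Abara's 9% interest in Fairlane Manufacturing Inc.
Chain via Stonebridge Capital LLC → Clearview Industries Corp. (R1): 50% × 85% × 42% = 17.85% of Fairlane Manufacturing Inc.
Chain via Larkspur Energy Co. → Granite Realty LP (R1): 68% × 34% × 26% = 6.0112% of Fairlane Manufacturing Inc.
Chain via Wildmere Group plc → Oakhollow Logistics SA (R1): 71% × 43% × 11% = 3.3583% of Fairlane Manufacturing Inc.
Direct interest in Fairlane Manufacturing Inc: 9%.
Aggregating (R2): 17.85% + 6.0112% + 3.3583% + 9% = 36.2195%.

36.2195%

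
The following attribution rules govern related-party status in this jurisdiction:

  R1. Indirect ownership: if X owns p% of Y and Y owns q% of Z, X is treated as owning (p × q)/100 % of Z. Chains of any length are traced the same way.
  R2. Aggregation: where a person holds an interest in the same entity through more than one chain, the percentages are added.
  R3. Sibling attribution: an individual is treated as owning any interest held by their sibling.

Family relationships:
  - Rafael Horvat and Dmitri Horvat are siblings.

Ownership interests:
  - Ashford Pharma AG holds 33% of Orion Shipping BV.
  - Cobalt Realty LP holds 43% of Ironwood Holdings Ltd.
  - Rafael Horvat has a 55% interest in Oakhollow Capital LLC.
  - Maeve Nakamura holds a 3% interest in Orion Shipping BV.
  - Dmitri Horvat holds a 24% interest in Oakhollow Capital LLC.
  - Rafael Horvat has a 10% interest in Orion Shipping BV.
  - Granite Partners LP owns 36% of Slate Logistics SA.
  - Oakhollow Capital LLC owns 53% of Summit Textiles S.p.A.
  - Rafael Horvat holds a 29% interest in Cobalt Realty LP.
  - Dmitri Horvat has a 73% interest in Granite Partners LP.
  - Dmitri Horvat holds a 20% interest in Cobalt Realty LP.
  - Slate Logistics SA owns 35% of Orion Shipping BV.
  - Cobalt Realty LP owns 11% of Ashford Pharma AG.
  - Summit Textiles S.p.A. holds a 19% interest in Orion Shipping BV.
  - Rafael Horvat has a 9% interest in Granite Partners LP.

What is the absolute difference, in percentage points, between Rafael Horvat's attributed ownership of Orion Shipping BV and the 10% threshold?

20.066

By sibling attribution (R3), Rafael Horvat is treated as also owning Dmitri Horvat's interest in Granite Partners LP, giving 9% + 73% = 82%.
By sibling attribution (R3), Rafael Horvat is treated as also owning Dmitri Horvat's interest in Cobalt Realty LP, giving 29% + 20% = 49%.
By sibling attribution (R3), Rafael Horvat is treated as also owning Dmitri Horvat's interest in Oakhollow Capital LLC, giving 55% + 24% = 79%.
Chain via Granite Partners LP → Slate Logistics SA (R1): 82% × 36% × 35% = 10.332% of Orion Shipping BV.
Chain via Cobalt Realty LP → Ashford Pharma AG (R1): 49% × 11% × 33% = 1.7787% of Orion Shipping BV.
Chain via Oakhollow Capital LLC → Summit Textiles S.p.A. (R1): 79% × 53% × 19% = 7.9553% of Orion Shipping BV.
Direct interest in Orion Shipping BV: 10%.
Aggregating (R2): 10.332% + 1.7787% + 7.9553% + 10% = 30.066%.
30.066% exceeds the 10% threshold by 20.066 percentage points.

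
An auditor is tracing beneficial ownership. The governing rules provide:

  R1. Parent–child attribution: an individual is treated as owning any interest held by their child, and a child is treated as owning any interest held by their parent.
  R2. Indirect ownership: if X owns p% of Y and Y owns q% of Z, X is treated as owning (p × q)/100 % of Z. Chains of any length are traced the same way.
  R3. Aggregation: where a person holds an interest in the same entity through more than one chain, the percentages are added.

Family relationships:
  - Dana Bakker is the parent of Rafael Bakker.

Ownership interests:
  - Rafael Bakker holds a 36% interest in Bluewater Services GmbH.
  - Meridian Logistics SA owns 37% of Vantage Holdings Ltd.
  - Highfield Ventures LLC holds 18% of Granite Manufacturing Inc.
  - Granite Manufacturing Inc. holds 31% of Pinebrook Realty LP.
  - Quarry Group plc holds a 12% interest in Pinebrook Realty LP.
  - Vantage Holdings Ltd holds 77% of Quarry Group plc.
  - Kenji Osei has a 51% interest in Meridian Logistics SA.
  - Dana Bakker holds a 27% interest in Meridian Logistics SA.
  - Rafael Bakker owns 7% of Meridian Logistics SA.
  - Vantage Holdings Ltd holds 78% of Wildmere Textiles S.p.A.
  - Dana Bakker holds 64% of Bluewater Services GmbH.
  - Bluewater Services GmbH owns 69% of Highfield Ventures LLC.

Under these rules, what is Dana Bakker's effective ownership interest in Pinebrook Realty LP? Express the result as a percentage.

5.012592%

By parent–child attribution (R1), Dana Bakker is treated as also owning Rafael Bakker's interest in Bluewater Services GmbH, giving 64% + 36% = 100%.
By parent–child attribution (R1), Dana Bakker is treated as also owning Rafael Bakker's interest in Meridian Logistics SA, giving 27% + 7% = 34%.
Chain via Bluewater Services GmbH → Highfield Ventures LLC → Granite Manufacturing Inc. (R2): 100% × 69% × 18% × 31% = 3.8502% of Pinebrook Realty LP.
Chain via Meridian Logistics SA → Vantage Holdings Ltd → Quarry Group plc (R2): 34% × 37% × 77% × 12% = 1.162392% of Pinebrook Realty LP.
Aggregating (R3): 3.8502% + 1.162392% = 5.012592%.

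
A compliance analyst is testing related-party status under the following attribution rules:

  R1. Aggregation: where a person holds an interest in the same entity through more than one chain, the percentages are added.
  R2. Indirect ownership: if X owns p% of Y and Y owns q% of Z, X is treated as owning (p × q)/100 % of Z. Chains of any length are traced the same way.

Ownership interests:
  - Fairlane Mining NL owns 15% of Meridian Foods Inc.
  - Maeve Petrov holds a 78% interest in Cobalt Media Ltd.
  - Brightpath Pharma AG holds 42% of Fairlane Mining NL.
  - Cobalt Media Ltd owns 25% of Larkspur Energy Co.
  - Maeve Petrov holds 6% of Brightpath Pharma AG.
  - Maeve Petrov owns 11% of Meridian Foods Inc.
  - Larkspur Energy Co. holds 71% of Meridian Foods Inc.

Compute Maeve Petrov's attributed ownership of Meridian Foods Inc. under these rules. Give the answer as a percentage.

Chain via Cobalt Media Ltd → Larkspur Energy Co. (R2): 78% × 25% × 71% = 13.845% of Meridian Foods Inc.
Chain via Brightpath Pharma AG → Fairlane Mining NL (R2): 6% × 42% × 15% = 0.378% of Meridian Foods Inc.
Direct interest in Meridian Foods Inc: 11%.
Aggregating (R1): 13.845% + 0.378% + 11% = 25.223%.

25.223%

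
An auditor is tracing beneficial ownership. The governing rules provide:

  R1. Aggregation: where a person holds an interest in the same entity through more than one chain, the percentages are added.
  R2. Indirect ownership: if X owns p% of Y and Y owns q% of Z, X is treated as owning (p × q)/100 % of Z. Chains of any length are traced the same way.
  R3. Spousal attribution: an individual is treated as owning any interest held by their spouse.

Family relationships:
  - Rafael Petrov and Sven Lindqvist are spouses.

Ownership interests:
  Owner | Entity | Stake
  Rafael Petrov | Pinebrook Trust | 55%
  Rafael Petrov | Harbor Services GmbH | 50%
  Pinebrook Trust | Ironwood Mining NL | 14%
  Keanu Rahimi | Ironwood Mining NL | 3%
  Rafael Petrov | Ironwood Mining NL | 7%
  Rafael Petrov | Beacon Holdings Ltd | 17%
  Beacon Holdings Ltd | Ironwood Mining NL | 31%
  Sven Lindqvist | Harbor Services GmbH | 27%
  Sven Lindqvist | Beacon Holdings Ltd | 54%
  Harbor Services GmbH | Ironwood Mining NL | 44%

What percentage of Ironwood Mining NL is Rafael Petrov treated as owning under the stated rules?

By spousal attribution (R3), Rafael Petrov is treated as also owning Sven Lindqvist's interest in Beacon Holdings Ltd, giving 17% + 54% = 71%.
By spousal attribution (R3), Rafael Petrov is treated as also owning Sven Lindqvist's interest in Harbor Services GmbH, giving 50% + 27% = 77%.
Chain via Beacon Holdings Ltd (R2): 71% × 31% = 22.01% of Ironwood Mining NL.
Chain via Harbor Services GmbH (R2): 77% × 44% = 33.88% of Ironwood Mining NL.
Chain via Pinebrook Trust (R2): 55% × 14% = 7.7% of Ironwood Mining NL.
Direct interest in Ironwood Mining NL: 7%.
Aggregating (R1): 22.01% + 33.88% + 7.7% + 7% = 70.59%.

70.59%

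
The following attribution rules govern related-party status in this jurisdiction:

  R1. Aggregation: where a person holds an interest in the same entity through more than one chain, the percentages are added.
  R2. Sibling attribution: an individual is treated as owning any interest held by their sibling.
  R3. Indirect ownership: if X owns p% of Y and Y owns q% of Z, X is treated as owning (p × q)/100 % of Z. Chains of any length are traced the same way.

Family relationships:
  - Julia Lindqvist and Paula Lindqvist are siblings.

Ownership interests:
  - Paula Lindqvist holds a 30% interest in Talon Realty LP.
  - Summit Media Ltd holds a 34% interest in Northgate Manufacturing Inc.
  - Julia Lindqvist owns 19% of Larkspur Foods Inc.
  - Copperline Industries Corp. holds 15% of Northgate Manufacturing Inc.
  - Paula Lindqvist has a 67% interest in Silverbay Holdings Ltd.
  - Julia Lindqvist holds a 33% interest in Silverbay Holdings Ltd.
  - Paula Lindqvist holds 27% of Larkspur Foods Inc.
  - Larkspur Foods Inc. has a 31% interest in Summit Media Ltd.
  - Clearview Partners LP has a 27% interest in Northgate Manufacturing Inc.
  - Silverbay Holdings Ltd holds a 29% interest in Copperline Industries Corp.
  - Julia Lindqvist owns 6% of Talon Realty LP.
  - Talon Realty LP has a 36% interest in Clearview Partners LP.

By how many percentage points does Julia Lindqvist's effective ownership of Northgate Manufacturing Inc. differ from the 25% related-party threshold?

By sibling attribution (R2), Julia Lindqvist is treated as also owning Paula Lindqvist's interest in Larkspur Foods Inc, giving 19% + 27% = 46%.
By sibling attribution (R2), Julia Lindqvist is treated as also owning Paula Lindqvist's interest in Talon Realty LP, giving 6% + 30% = 36%.
By sibling attribution (R2), Julia Lindqvist is treated as also owning Paula Lindqvist's interest in Silverbay Holdings Ltd, giving 33% + 67% = 100%.
Chain via Larkspur Foods Inc. → Summit Media Ltd (R3): 46% × 31% × 34% = 4.8484% of Northgate Manufacturing Inc.
Chain via Talon Realty LP → Clearview Partners LP (R3): 36% × 36% × 27% = 3.4992% of Northgate Manufacturing Inc.
Chain via Silverbay Holdings Ltd → Copperline Industries Corp. (R3): 100% × 29% × 15% = 4.35% of Northgate Manufacturing Inc.
Aggregating (R1): 4.8484% + 3.4992% + 4.35% = 12.6976%.
12.6976% falls short of the 25% threshold by 12.3024 percentage points.

12.3024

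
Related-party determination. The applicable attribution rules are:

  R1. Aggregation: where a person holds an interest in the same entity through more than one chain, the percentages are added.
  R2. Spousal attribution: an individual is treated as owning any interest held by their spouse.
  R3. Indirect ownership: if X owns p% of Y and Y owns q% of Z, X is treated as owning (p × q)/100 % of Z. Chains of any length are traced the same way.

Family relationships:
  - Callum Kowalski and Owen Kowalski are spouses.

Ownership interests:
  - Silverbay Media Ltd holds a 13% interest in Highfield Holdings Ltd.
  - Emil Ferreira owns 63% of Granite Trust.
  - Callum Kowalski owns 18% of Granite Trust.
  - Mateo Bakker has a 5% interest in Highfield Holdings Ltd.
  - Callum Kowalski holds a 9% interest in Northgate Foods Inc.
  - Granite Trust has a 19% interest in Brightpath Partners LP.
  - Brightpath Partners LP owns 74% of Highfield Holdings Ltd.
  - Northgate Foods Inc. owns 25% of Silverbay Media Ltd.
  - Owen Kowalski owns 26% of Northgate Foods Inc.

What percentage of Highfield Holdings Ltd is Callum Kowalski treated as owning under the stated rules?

By spousal attribution (R2), Callum Kowalski is treated as also owning Owen Kowalski's interest in Northgate Foods Inc, giving 9% + 26% = 35%.
Chain via Granite Trust → Brightpath Partners LP (R3): 18% × 19% × 74% = 2.5308% of Highfield Holdings Ltd.
Chain via Northgate Foods Inc. → Silverbay Media Ltd (R3): 35% × 25% × 13% = 1.1375% of Highfield Holdings Ltd.
Aggregating (R1): 2.5308% + 1.1375% = 3.6683%.

3.6683%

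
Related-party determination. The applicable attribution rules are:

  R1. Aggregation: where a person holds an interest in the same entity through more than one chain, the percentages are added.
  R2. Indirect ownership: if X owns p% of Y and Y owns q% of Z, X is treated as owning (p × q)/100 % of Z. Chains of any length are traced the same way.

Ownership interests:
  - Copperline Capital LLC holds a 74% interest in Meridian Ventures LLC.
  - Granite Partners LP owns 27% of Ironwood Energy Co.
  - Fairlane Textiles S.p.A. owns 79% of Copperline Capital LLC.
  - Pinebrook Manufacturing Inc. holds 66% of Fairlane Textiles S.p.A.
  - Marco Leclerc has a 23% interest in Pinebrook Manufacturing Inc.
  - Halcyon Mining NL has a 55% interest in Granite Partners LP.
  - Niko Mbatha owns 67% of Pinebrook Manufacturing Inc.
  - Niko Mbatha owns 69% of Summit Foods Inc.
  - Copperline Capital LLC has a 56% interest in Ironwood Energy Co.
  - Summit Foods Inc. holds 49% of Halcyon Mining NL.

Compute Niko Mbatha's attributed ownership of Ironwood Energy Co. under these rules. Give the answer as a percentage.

24.583713%

Chain via Summit Foods Inc. → Halcyon Mining NL → Granite Partners LP (R2): 69% × 49% × 55% × 27% = 5.020785% of Ironwood Energy Co.
Chain via Pinebrook Manufacturing Inc. → Fairlane Textiles S.p.A. → Copperline Capital LLC (R2): 67% × 66% × 79% × 56% = 19.562928% of Ironwood Energy Co.
Aggregating (R1): 5.020785% + 19.562928% = 24.583713%.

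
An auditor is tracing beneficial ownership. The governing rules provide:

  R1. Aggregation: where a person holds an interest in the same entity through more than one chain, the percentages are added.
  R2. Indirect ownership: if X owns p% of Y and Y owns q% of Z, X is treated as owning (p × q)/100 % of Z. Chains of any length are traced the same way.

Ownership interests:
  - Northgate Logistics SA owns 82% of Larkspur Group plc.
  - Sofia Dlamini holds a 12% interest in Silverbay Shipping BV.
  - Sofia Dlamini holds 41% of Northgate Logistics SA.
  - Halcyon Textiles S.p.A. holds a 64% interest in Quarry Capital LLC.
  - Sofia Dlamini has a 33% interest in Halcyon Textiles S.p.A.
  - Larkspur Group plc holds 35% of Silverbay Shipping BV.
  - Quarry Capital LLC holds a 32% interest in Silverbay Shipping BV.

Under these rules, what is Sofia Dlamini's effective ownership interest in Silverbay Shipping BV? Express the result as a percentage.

30.5254%

Chain via Halcyon Textiles S.p.A. → Quarry Capital LLC (R2): 33% × 64% × 32% = 6.7584% of Silverbay Shipping BV.
Chain via Northgate Logistics SA → Larkspur Group plc (R2): 41% × 82% × 35% = 11.767% of Silverbay Shipping BV.
Direct interest in Silverbay Shipping BV: 12%.
Aggregating (R1): 6.7584% + 11.767% + 12% = 30.5254%.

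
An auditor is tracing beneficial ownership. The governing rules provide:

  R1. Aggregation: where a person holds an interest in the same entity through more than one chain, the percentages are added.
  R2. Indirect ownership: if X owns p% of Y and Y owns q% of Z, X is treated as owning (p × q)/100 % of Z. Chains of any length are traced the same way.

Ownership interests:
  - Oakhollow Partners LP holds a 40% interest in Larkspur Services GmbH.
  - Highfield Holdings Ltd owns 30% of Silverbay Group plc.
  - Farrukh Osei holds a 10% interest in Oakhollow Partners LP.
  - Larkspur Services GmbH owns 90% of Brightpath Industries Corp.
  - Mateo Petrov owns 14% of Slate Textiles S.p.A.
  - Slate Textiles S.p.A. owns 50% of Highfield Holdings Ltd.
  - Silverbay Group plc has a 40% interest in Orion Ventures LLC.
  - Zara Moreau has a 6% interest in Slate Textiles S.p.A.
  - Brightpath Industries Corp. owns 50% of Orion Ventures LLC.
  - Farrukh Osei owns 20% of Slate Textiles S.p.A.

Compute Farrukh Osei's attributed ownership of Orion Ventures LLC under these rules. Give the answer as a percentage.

Chain via Oakhollow Partners LP → Larkspur Services GmbH → Brightpath Industries Corp. (R2): 10% × 40% × 90% × 50% = 1.8% of Orion Ventures LLC.
Chain via Slate Textiles S.p.A. → Highfield Holdings Ltd → Silverbay Group plc (R2): 20% × 50% × 30% × 40% = 1.2% of Orion Ventures LLC.
Aggregating (R1): 1.8% + 1.2% = 3%.

3%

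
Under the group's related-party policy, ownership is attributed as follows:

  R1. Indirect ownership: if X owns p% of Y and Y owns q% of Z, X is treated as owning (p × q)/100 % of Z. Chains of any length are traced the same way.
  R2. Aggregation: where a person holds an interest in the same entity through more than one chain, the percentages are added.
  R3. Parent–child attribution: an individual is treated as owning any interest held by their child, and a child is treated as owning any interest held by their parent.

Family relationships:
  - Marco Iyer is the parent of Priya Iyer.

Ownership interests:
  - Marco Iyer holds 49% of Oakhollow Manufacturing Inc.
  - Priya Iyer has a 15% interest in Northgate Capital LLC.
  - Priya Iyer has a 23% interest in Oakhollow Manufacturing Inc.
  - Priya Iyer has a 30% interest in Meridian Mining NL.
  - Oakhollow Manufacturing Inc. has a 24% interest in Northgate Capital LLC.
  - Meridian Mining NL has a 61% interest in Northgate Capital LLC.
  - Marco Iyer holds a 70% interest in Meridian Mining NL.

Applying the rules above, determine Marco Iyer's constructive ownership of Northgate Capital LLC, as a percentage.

By parent–child attribution (R3), Marco Iyer is treated as also owning Priya Iyer's interest in Meridian Mining NL, giving 70% + 30% = 100%.
By parent–child attribution (R3), Marco Iyer is treated as also owning Priya Iyer's interest in Oakhollow Manufacturing Inc, giving 49% + 23% = 72%.
By parent–child attribution (R3), Marco Iyer is treated as owning Priya Iyer's 15% interest in Northgate Capital LLC.
Chain via Meridian Mining NL (R1): 100% × 61% = 61% of Northgate Capital LLC.
Chain via Oakhollow Manufacturing Inc. (R1): 72% × 24% = 17.28% of Northgate Capital LLC.
Direct interest in Northgate Capital LLC: 15%.
Aggregating (R2): 61% + 17.28% + 15% = 93.28%.

93.28%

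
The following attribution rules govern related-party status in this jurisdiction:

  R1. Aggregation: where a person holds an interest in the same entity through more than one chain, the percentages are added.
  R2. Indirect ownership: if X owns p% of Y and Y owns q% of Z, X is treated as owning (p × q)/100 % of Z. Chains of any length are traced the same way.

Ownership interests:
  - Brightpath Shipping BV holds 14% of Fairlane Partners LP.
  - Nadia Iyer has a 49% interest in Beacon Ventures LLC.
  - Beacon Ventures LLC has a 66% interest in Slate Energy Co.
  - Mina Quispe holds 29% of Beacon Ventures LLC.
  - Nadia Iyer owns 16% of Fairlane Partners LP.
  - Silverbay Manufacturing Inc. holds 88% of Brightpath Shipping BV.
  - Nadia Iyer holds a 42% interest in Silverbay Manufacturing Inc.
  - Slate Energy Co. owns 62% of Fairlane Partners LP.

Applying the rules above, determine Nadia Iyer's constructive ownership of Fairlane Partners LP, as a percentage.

Chain via Beacon Ventures LLC → Slate Energy Co. (R2): 49% × 66% × 62% = 20.0508% of Fairlane Partners LP.
Chain via Silverbay Manufacturing Inc. → Brightpath Shipping BV (R2): 42% × 88% × 14% = 5.1744% of Fairlane Partners LP.
Direct interest in Fairlane Partners LP: 16%.
Aggregating (R1): 20.0508% + 5.1744% + 16% = 41.2252%.

41.2252%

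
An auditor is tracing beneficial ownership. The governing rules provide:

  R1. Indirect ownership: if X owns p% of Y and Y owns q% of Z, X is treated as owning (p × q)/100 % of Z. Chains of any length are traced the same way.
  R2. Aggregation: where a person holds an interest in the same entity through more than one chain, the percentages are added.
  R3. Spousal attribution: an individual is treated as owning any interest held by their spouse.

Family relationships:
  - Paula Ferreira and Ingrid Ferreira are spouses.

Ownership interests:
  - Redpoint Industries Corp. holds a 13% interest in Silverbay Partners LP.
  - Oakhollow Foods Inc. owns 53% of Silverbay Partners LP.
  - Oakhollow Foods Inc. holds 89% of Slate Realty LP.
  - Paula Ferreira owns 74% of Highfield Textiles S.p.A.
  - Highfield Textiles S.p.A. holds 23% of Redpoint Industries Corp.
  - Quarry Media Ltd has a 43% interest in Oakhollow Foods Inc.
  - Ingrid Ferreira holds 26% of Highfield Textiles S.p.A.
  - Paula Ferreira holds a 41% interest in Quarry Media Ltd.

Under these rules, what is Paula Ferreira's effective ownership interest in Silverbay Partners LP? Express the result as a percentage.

12.3339%

By spousal attribution (R3), Paula Ferreira is treated as also owning Ingrid Ferreira's interest in Highfield Textiles S.p.A, giving 74% + 26% = 100%.
Chain via Highfield Textiles S.p.A. → Redpoint Industries Corp. (R1): 100% × 23% × 13% = 2.99% of Silverbay Partners LP.
Chain via Quarry Media Ltd → Oakhollow Foods Inc. (R1): 41% × 43% × 53% = 9.3439% of Silverbay Partners LP.
Aggregating (R2): 2.99% + 9.3439% = 12.3339%.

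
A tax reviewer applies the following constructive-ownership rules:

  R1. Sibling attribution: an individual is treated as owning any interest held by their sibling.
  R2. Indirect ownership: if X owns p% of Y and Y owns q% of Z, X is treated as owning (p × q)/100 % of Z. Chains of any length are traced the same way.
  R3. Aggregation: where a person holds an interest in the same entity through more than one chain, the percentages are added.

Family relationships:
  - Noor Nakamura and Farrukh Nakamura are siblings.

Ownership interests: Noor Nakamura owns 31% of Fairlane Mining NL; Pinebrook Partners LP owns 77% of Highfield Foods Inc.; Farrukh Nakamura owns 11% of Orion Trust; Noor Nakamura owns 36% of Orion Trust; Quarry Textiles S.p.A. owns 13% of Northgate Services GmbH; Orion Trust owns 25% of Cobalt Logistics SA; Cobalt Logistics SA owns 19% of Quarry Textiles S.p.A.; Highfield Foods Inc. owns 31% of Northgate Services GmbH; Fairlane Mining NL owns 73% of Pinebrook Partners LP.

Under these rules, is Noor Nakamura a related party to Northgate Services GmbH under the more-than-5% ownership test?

Yes

By sibling attribution (R1), Noor Nakamura is treated as also owning Farrukh Nakamura's interest in Orion Trust, giving 36% + 11% = 47%.
Chain via Fairlane Mining NL → Pinebrook Partners LP → Highfield Foods Inc. (R2): 31% × 73% × 77% × 31% = 5.401781% of Northgate Services GmbH.
Chain via Orion Trust → Cobalt Logistics SA → Quarry Textiles S.p.A. (R2): 47% × 25% × 19% × 13% = 0.290225% of Northgate Services GmbH.
Aggregating (R3): 5.401781% + 0.290225% = 5.692006%.
5.692006% exceeds the 5% threshold, so Noor is a related party to Northgate Services GmbH.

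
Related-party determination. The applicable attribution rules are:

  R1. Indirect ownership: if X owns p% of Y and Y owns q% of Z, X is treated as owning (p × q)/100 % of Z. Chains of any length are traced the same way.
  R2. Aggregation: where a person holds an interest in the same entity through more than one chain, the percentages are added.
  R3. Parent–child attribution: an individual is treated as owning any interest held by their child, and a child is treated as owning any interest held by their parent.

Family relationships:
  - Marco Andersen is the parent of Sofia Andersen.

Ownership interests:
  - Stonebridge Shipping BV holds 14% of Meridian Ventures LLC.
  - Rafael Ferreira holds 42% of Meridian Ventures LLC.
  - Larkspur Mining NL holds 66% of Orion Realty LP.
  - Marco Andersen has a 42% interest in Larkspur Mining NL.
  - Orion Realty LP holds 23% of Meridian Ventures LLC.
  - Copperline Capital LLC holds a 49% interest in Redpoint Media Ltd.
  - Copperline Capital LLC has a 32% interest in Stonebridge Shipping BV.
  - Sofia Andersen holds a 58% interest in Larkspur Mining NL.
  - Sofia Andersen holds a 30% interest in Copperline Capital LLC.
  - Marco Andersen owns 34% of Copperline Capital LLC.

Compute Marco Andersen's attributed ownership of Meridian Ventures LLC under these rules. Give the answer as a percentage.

By parent–child attribution (R3), Marco Andersen is treated as also owning Sofia Andersen's interest in Larkspur Mining NL, giving 42% + 58% = 100%.
By parent–child attribution (R3), Marco Andersen is treated as also owning Sofia Andersen's interest in Copperline Capital LLC, giving 34% + 30% = 64%.
Chain via Larkspur Mining NL → Orion Realty LP (R1): 100% × 66% × 23% = 15.18% of Meridian Ventures LLC.
Chain via Copperline Capital LLC → Stonebridge Shipping BV (R1): 64% × 32% × 14% = 2.8672% of Meridian Ventures LLC.
Aggregating (R2): 15.18% + 2.8672% = 18.0472%.

18.0472%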